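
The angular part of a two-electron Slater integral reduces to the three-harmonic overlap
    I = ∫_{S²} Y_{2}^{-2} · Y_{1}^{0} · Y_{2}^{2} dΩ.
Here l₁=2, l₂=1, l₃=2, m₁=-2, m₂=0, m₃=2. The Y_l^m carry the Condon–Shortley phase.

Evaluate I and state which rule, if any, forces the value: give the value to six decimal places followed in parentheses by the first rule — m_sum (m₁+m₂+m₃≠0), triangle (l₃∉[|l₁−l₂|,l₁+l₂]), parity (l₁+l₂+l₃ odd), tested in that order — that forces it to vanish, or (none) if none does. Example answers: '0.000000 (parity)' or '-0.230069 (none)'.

0.000000 (parity)

Σlᵢ=5 odd — θ-integrand is odd under cosθ→−cosθ; I=0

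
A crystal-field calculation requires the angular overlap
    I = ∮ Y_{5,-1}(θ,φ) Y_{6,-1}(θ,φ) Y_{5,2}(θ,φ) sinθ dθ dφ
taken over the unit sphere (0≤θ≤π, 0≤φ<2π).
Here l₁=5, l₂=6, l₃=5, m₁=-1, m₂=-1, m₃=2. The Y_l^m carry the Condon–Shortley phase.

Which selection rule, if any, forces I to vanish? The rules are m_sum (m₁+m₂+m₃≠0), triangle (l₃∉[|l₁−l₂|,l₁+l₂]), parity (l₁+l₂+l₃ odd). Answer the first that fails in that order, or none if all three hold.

azimuthal sum: -1 − 1 + 2 = 0  ✓
1 ≤ 5 ≤ 11 (triangle on l)  ✓
L = 5 + 6 + 5 = 16 (even)  ✓

none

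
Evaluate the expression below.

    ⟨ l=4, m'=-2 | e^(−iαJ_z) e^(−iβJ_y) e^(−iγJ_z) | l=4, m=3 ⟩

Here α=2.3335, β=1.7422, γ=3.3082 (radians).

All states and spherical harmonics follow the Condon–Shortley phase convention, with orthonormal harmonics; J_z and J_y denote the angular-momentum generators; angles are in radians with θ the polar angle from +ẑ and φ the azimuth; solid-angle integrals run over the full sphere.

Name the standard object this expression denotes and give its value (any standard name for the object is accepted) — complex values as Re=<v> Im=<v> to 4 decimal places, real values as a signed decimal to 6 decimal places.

This is a Wigner D-matrix element — the rotation-matrix element ⟨l m'| R(α,β,γ) |l m⟩ in the angular-momentum basis.
D^4_{-2,3}(2.3335,1.7422,3.3082) = e^{-i·-2·2.3335}·d^4_{-2,3}(1.7422)·e^{-i·3·3.3082}. Compute d first:
c=cos(1.742200/2)=0.643985, s=sin(1.742200/2)=0.765038; N=√[2·720·5040·1]=2693.993318
Admissible k: 5..6 (factorial args all ≥0)
  k=5: (−1)^0·2693.9933/(240)·0.6440^3·0.7650^5 = +0.785648
  k=6: (−1)^1·2693.9933/(720)·0.6440^1·0.7650^7 = -0.369590
d^4_{-2,3}(1.7422) = +0.785648 -0.369590 = +0.416058
Attach z-rotation phases: D = e^{-i(-2)(2.3335)}·(+0.416058)·e^{-i(3)(3.3082)} = +0.215767+0.355737i

Wigner D-matrix element, Re=0.2158 Im=0.3557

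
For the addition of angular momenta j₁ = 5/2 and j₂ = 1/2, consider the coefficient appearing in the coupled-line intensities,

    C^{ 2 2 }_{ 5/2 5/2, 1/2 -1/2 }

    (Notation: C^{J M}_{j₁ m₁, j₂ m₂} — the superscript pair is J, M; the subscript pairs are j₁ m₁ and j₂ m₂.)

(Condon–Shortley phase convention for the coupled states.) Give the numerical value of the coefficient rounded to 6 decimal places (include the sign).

+0.912871

triangle: 1!*4!*0!/6! = 24/720
(j±m)!: 5!*0!*0!*1!*4!*0! = 2880
prefactor² = (2J+1)*Δ*N² = 480
  k=0: +1/(0!*1!*0!*0!*4!*0!) = 1/24
Σ = 1/24  ⇒  CG² = 480*(1/24)² = 5/6
CG = +√(5/6) = +0.912871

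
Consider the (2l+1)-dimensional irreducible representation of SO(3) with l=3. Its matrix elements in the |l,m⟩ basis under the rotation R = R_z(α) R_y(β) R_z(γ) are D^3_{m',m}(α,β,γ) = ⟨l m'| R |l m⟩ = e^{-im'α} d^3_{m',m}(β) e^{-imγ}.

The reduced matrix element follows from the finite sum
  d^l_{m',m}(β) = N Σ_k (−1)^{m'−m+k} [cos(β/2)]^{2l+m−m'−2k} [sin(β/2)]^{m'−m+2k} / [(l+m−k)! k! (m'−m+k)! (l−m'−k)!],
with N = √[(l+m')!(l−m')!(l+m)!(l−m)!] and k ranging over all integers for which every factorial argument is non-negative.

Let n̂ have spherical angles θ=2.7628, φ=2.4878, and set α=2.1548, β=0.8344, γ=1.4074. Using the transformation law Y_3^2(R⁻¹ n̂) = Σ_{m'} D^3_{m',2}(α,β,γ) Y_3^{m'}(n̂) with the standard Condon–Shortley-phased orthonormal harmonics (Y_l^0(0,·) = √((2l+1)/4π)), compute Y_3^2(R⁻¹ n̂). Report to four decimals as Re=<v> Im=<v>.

Re=0.2692 Im=0.1792

Need the full column D^3_{m',2} for m'=−3..3 at α=2.1548, β=0.8344, γ=1.4074.
cos(β/2)=0.914227, sin(β/2)=0.405202
d^3_{-3,2}: single k=5 term ⇒ +0.024462;  D = -0.021373-0.011899i
d^3_{-2,2}: k∈[4..5] ⇒ +0.112659 -0.004426 = +0.108233;  D = +0.008217+0.107920i
d^3_{-1,2}: k∈[3..4] ⇒ +0.321520 -0.031580 = +0.289940;  D = +0.229050-0.177767i
d^3_{0,2}: k∈[2..3] ⇒ +0.628233 -0.123412 = +0.504821;  D = -0.478104-0.162051i
d^3_{1,2}: k∈[1..2] ⇒ +0.818356 -0.321520 = +0.496836;  D = +0.126387+0.480492i
d^3_{2,2}: k∈[0..1] ⇒ +0.583881 -0.573495 = +0.010386;  D = +0.006923-0.007742i
d^3_{3,2}: single k=0 term ⇒ -0.633896;  D = +0.627191+0.091956i
Y_3^{m'}(θ=2.7628,φ=2.4878) and Σ D·Y over m':
  (-0.0214-0.0119i)·(+0.0080-0.0195i)  (+0.0082+0.1079i)·(-0.0338-0.1254i)  (+0.2291-0.1778i)·(-0.3146-0.2410i)  (-0.4781-0.1621i)·(-0.4564+0.0000i)  (+0.1264+0.4805i)·(+0.3146-0.2410i)  (+0.0069-0.0077i)·(-0.0338+0.1254i)  (+0.6272+0.0920i)·(-0.0080-0.0195i)
Y_3^2(R⁻¹ n̂) = +0.269209+0.179165i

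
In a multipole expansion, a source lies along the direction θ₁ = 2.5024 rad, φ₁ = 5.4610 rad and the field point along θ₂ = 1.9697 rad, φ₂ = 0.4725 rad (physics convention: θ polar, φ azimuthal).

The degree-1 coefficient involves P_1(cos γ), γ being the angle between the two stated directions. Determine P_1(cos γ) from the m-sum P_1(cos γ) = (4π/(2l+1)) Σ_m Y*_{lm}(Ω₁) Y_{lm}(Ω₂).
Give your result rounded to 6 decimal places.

Expand P_1 via completeness: Σ_{m} conj(Y_{1,m}) at Ω₁ times Y_{1,m} at Ω₂ —
  m=-1: (+0.140279-0.150999i) × (+0.283486-0.144894i) = +0.017888-0.063132i  (running Σ = +0.017888-0.063132i)
  m=0: (-0.392141-0.000000i) × (-0.189777+0.000000i) = +0.074420+0.000000i  (running Σ = +0.092308-0.063132i)
  m=1: (-0.140279-0.150999i) × (-0.283486-0.144894i) = +0.017888+0.063132i  (running Σ = +0.110196+0.000000i)
Total Σ_m = +0.110196+0.000000i. Multiply by 4.188790: +0.461588+0.000000i. P_1(cos γ) = 0.461588

0.461588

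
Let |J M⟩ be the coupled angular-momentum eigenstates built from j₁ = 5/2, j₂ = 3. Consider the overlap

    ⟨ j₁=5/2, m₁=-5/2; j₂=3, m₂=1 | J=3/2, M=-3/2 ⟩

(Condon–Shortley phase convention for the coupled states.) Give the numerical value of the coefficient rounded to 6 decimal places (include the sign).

triangle: 4!×1!×2!/8! = 48/40320
(j±m)!: 0!×5!×4!×2!×0!×3! = 34560
prefactor² = (2J+1)×Δ×N² = 1152/7
  k=4: +1/(4!×0!×1!×0!×0!×2!) = 1/48
Σ = 1/48  ⇒  CG² = 1152/7×(1/48)² = 1/14
CG = +√(1/14) = +0.267261

+0.267261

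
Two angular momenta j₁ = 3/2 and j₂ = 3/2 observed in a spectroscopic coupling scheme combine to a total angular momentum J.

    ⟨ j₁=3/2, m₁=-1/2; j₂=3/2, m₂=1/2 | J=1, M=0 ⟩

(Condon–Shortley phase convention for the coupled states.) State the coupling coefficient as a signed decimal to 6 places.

−√(1/20) ≈ -0.223607

triangle: 2!·1!·1!/5! = 2/120
(j±m)!: 1!·2!·2!·1!·1!·1! = 4
prefactor² = (2J+1)·Δ·N² = 1/5
  k=1: −1/(1!·1!·1!·1!·0!·0!) = -1
  k=2: +1/(2!·0!·0!·0!·1!·1!) = 1/2
Σ = -1/2  ⇒  CG² = 1/5·(-1/2)² = 1/20
CG = −√(1/20) = -0.223607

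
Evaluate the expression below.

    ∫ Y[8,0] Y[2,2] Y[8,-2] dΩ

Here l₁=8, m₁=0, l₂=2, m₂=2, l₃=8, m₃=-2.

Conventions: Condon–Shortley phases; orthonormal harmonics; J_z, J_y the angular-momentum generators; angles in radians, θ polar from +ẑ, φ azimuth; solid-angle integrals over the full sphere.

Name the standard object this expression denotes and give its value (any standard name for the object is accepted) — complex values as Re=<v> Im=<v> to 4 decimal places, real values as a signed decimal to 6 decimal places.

Gaunt coefficient, -0.192440

This is a Gaunt coefficient — the integral of a triple product of spherical harmonics over the sphere.
Checks pass: Σm=0; 18 even; l₃=8∈[6,10].
(2·8+1)(2·2+1)(2·8+1) = 1445
Δ: 2! 14! 2! / 19! → 1/348840
sum: t=0:+1/116121600 t=1:−1/25401600 t=2:+1/116121600 = -1/45158400
3j²(8 2 8; 0 0 0) = Δ·Π!·Σ² = 24/1615  (sign -1)
sum: t=2:+1/116121600 = 1/116121600
3j²(8 2 8; 0 2 -2) = Δ·Π!·Σ² = 7/323  (sign +1)
combine: 4πI² = 1445·24/1615·7/323 = 168/361
take √, sign -1: I = -0.19244034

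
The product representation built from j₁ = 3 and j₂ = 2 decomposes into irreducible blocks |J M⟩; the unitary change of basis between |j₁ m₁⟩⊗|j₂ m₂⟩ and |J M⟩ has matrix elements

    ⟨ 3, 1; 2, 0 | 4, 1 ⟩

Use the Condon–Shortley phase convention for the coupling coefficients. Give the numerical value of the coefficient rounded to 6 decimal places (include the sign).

√[9·1!5!3!/10! · 4!2!2!2!5!3!] = √(1728/7)
  +(−1)^0/∏(0,1,2,2,3,1)! = 1/24  (running 1/24)
  +(−1)^1/∏(1,0,1,1,4,2)! = -1/48  (running 1/48)
⟨..|..⟩ = √(1728/7)·(1/48) = +0.327327

+√(3/28) = +0.327327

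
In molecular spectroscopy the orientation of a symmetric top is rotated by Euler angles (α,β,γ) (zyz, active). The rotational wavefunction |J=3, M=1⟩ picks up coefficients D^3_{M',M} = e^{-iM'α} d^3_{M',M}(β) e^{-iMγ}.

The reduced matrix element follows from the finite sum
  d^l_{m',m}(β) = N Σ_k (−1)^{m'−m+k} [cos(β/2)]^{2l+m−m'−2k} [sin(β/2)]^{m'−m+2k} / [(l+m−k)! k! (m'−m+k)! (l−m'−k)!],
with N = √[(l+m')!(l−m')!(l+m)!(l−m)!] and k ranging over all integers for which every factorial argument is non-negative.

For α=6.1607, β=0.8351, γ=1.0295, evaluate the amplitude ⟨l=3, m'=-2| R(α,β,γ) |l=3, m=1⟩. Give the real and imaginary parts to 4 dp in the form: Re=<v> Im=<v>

Split into d^3_{-2,1}(β=0.8351) × two z-phases.
c=cos(0.835100/2)=0.914085, s=sin(0.835100/2)=0.405522; N=√[1·120·24·2]=75.894664
Admissible k: 3..4 (factorial args all ≥0)
  k=3: (−1)^0·75.8947/(12)·0.9141^3·0.4055^3 = +0.322132
  k=4: (−1)^1·75.8947/(24)·0.9141^1·0.4055^5 = -0.031700
d^3_{-2,1}(0.8351) = +0.322132 -0.031700 = +0.290432
Phases: e^{-i·(-2)·6.1607}=+0.970144-0.242528i, e^{-i·(1)·1.0295}=+0.515247-0.857041i ⇒ D=+0.084808-0.277774i

Re=0.0848 Im=-0.2778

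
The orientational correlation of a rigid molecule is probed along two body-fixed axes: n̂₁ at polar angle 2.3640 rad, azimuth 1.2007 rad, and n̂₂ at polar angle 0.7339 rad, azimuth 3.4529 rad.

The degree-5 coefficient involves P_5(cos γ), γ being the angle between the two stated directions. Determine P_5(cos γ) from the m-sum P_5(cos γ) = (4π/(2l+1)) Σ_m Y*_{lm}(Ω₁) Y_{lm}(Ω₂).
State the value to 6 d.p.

Summing Y*_{l m}(θ₁,φ₁)·Y_{l m}(θ₂,φ₂) over m ∈ [−5, 5]; prefactor 4π/(2·5+1) = 1.142397:
  term(m=-5) = (0.001294, 0.004762)   from Y*(Ω₁)=(0.075818, -0.021776), Y(Ω₂)=(-0.000892, 0.062550)
  term(m=-4) = (0.050832, 0.022455)   from Y*(Ω₁)=(-0.022877, 0.252340), Y(Ω₂)=(0.070149, -0.207801)
  term(m=-3) = (0.156343, -0.080090)   from Y*(Ω₁)=(-0.382062, -0.189533), Y(Ω₂)=(-0.244939, 0.331135)
  term(m=-2) = (0.023729, -0.112436)   from Y*(Ω₁)=(0.229720, -0.209836), Y(Ω₂)=(0.300034, -0.215384)
  term(m=-1) = (-0.007052, -0.008696)   from Y*(Ω₁)=(-0.056411, -0.145400), Y(Ω₂)=(0.068338, -0.021989)
  term(m=+0) = (-0.138308, 0.000000)   from Y*(Ω₁)=(0.358426, -0.000000), Y(Ω₂)=(-0.385877, 0.000000)
  term(m=+1) = (-0.007052, 0.008696)   from Y*(Ω₁)=(0.056411, -0.145400), Y(Ω₂)=(-0.068338, -0.021989)
  term(m=+2) = (0.023729, 0.112436)   from Y*(Ω₁)=(0.229720, 0.209836), Y(Ω₂)=(0.300034, 0.215384)
  term(m=+3) = (0.156343, 0.080090)   from Y*(Ω₁)=(0.382062, -0.189533), Y(Ω₂)=(0.244939, 0.331135)
  term(m=+4) = (0.050832, -0.022455)   from Y*(Ω₁)=(-0.022877, -0.252340), Y(Ω₂)=(0.070149, 0.207801)
  term(m=+5) = (0.001294, -0.004762)   from Y*(Ω₁)=(-0.075818, -0.021776), Y(Ω₂)=(0.000892, 0.062550)
Accumulated sum (0.311983, -0.000000); after 4π/(2l+1) scaling, (0.356409, -0.000000) ⇒ P_5 = 0.356409

0.356409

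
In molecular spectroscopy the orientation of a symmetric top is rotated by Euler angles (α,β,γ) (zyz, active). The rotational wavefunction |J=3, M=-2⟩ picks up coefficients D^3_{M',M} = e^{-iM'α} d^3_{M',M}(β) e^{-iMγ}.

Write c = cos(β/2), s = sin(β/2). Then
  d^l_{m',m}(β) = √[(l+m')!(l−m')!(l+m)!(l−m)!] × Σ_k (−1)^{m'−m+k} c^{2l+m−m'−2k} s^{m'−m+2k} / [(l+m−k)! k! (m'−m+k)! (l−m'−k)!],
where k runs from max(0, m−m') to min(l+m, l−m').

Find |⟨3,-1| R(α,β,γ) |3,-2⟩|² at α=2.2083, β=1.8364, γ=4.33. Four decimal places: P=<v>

P=0.2528

First d^3_{-1,-2}(β=1.8364), then the phase factors e^{-i(-1)α} and e^{-i(-2)γ}:
c=cos(1.836400/2)=0.607251, s=sin(1.836400/2)=0.794510; N=√[2·24·1·120]=75.894664
k: max(0,(-2)−(-1))=0 … min(3+(-2),3−(-1))=1
  k=0: (−1)^1·75.8947/(24)·0.6073^5·0.7945^1 = -0.207463
  k=1: (−1)^2·75.8947/(12)·0.6073^3·0.7945^3 = +0.710286
d^3_{-1,-2}(1.8364) = -0.207463 +0.710286 = +0.502822
|D^3_{-1,-2}|² = |d^3_{-1,-2}(β)|² = (+0.502822)² = 0.252830 (the z-rotation phases have unit modulus)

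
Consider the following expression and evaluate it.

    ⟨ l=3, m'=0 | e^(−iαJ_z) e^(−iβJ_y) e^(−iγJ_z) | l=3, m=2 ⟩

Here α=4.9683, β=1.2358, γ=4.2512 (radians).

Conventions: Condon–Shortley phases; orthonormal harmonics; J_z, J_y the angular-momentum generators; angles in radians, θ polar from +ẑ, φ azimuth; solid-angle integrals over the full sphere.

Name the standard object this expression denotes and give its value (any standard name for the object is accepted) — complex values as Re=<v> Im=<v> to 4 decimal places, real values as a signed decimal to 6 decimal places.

This is a Wigner D-matrix element — the rotation-matrix element ⟨l m'| R(α,β,γ) |l m⟩ in the angular-momentum basis.
D^3_{0,2}(4.9683,1.2358,4.2512) = e^{-i·0·4.9683}·d^3_{0,2}(1.2358)·e^{-i·2·4.2512}. Compute d first:
Half-angle: c=0.815097, s=0.579325. N=√(6·6·120·1)=65.726707
The bounds max(0,m−m')=2 and min(l+m,l−m')=3 give 2 terms
  k=2: (−1)^0·65.7267/(12)·0.8151^4·0.5793^2 = +0.811412
  k=3: (−1)^1·65.7267/(12)·0.8151^2·0.5793^4 = -0.409890
d^3_{0,2}(1.2358) = +0.811412 -0.409890 = +0.401522
Phases: e^{-i·(0)·4.9683}=+1.000000+0.000000i, e^{-i·(2)·4.2512}=-0.603927-0.797040i ⇒ D=-0.242490-0.320029i

Wigner D-matrix element, Re=-0.2425 Im=-0.3200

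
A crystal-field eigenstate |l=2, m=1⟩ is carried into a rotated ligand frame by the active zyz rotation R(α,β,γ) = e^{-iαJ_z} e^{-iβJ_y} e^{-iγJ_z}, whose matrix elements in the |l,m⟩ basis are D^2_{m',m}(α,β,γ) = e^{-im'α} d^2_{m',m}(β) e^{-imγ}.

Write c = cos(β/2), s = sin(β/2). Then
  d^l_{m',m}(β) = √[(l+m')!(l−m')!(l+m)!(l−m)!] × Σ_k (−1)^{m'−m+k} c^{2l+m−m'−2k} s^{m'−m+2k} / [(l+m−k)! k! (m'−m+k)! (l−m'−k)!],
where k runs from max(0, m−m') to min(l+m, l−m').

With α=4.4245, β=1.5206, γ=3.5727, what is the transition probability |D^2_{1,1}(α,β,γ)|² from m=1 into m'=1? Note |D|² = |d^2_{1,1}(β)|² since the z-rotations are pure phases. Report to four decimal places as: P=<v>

P=0.2232

D^2_{1,1}(4.4245,1.5206,3.5727) = e^{-i·1·4.4245}·d^2_{1,1}(1.5206)·e^{-i·1·3.5727}. Compute d first:
Half-angle: c=0.724629, s=0.689139. N=√(6·1·6·1)=6.000000
The bounds max(0,m−m')=0 and min(l+m,l−m')=1 give 2 terms
  k=0: (−1)^0·6.0000/(6)·0.7246^4·0.6891^0 = +0.275717
  k=1: (−1)^1·6.0000/(2)·0.7246^2·0.6891^2 = -0.748112
d^2_{1,1}(1.5206) = +0.275717 -0.748112 = -0.472395
|D^2_{1,1}|² = |d^2_{1,1}(β)|² = (-0.472395)² = 0.223157 (the z-rotation phases have unit modulus)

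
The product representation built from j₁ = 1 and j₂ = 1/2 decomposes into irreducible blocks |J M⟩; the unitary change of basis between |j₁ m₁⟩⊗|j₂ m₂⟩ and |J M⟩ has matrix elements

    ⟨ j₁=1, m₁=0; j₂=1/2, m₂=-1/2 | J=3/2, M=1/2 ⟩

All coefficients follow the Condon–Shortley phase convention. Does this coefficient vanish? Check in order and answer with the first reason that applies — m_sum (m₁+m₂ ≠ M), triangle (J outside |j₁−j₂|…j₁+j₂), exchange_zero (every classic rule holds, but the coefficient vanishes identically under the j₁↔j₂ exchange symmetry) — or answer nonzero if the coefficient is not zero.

m-sum: m₁+m₂ = 0+(-1/2) = -1/2, M = 1/2  ✗ ⇒ coefficient is 0

m_sum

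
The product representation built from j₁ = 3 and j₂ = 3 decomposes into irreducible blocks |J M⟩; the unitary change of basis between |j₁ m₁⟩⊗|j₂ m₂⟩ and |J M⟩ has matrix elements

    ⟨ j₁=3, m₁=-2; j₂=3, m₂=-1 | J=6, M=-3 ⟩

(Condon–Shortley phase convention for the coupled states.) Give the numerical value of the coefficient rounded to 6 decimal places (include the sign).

√[13·0!6!6!/13! · 1!5!2!4!3!9!] = √(149299200/11)
  +(−1)^0/∏(0,0,5,2,1,4)! = 1/5760  (running 1/5760)
⟨..|..⟩ = √(149299200/11)·(1/5760) = +0.639602

+0.639602  (= +√(9/22))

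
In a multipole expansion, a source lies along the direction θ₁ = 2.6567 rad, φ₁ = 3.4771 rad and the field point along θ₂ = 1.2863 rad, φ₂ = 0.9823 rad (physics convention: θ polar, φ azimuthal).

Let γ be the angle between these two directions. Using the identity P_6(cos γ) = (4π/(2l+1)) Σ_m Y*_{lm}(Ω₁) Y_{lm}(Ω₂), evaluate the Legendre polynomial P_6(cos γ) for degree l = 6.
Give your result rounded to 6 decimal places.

0.159073

Term-by-term m-sum for l=6 (normalisation 4π/13 = 0.966644):
  term(m=-6) = -0.00138 + 0.00126j   from Y*(Ω₁)=-0.00212 + 0.00448j, Y(Ω₂)=0.34940 + 0.14337j
  term(m=-5) = -0.01241 + 0.00115j   from Y*(Ω₁)=-0.00347 + 0.03239j, Y(Ω₂)=0.07567 + 0.37502j
  term(m=-4) = 0.00440 + 0.00273j   from Y*(Ω₁)=0.02906 + 0.12482j, Y(Ω₂)=0.02851 - 0.02863j
  term(m=-3) = 0.04079 + 0.10529j   from Y*(Ω₁)=0.17510 + 0.27666j, Y(Ω₂)=0.33837 + 0.06672j
  term(m=-2) = -0.00883 + 0.03104j   from Y*(Ω₁)=0.39509 + 0.31367j, Y(Ω₂)=0.02455 + 0.05907j
  term(m=-1) = 0.07423 - 0.05606j   from Y*(Ω₁)=0.27853 + 0.09712j, Y(Ω₂)=0.17506 - 0.26230j
  term(m=+0) = -0.02904 + 0.00000j   from Y*(Ω₁)=-0.31952 + 0.00000j, Y(Ω₂)=0.09089 + 0.00000j
  term(m=+1) = 0.07423 + 0.05606j   from Y*(Ω₁)=-0.27853 + 0.09712j, Y(Ω₂)=-0.17506 - 0.26230j
  term(m=+2) = -0.00883 - 0.03104j   from Y*(Ω₁)=0.39509 - 0.31367j, Y(Ω₂)=0.02455 - 0.05907j
  term(m=+3) = 0.04079 - 0.10529j   from Y*(Ω₁)=-0.17510 + 0.27666j, Y(Ω₂)=-0.33837 + 0.06672j
  term(m=+4) = 0.00440 - 0.00273j   from Y*(Ω₁)=0.02906 - 0.12482j, Y(Ω₂)=0.02851 + 0.02863j
  term(m=+5) = -0.01241 - 0.00115j   from Y*(Ω₁)=0.00347 + 0.03239j, Y(Ω₂)=-0.07567 + 0.37502j
  term(m=+6) = -0.00138 - 0.00126j   from Y*(Ω₁)=-0.00212 - 0.00448j, Y(Ω₂)=0.34940 - 0.14337j
Total Σ_m = 0.16456 - 0.00000j. Multiply by 0.966644: 0.15907 - 0.00000j. P_6(cos γ) = 0.159073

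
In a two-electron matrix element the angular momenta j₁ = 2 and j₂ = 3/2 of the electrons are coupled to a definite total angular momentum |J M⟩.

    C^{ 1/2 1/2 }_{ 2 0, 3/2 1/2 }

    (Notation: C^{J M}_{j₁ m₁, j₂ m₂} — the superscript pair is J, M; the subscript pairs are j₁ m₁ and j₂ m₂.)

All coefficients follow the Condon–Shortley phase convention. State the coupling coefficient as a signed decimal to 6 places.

j₁+j₂−J=3  J+j₁−j₂=1  J−j₁+j₂=0  j₁+j₂+J+1=5
(j₁±m₁, j₂±m₂, J±M) = (2,2,2,1,1,0)
P² = 4/5
sum k=2..2:
  [2] +1/2 = 1/2
S = 1/2
C² = P²·S² = 1/5 ; C = +0.447214

+√(1/5) ≈ +0.447214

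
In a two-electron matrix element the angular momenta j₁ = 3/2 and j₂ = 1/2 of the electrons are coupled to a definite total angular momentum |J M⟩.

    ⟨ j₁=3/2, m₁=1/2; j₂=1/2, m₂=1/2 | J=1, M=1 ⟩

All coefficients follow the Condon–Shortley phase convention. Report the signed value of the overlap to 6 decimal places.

√[3·1!2!0!/4! · 2!1!1!0!2!0!] = √(1)
  +(−1)^1/∏(1,0,0,0,2,0)! = -1/2  (running -1/2)
⟨..|..⟩ = √(1)·(-1/2) = -0.500000

-0.500000  (= −√(1/4))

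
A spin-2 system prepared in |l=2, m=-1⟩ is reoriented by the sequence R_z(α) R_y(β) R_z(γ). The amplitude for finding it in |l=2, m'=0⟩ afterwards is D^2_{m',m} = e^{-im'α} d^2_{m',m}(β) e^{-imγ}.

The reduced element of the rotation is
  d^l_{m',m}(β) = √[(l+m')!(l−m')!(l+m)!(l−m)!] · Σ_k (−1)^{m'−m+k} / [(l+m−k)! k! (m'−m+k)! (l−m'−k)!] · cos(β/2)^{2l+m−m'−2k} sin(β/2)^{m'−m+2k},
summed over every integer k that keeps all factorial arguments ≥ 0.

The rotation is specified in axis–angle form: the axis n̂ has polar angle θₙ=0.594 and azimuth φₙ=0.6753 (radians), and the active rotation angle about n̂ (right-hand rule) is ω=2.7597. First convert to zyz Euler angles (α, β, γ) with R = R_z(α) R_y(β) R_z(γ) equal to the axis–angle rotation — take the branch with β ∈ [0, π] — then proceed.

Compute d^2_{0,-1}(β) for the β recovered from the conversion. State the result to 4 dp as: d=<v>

Axis–angle → zyz. n̂ = (sinθₙcosφₙ, sinθₙsinφₙ, cosθₙ) = (+0.436841, +0.349874, +0.828709), ω = 2.7597.
R = I cosω + sinω [n̂]ₓ + (1−cosω) n̂n̂ᵀ gives
  R = [-0.560047, -0.014173, +0.828339; +0.603509, -0.691956, +0.396199; +0.567559, +0.721801, +0.396082]
β = atan2(√(R₁₃²+R₂₃²), R₃₃) = 1.163551; α = atan2(R₂₃, R₁₃) mod 2π = 0.446141; γ = atan2(R₃₂, −R₃₁) mod 2π = 2.237134
d^2_{0,-1}(β=1.1636) via the finite sum:
c=cos(1.163551/2)=0.835488, s=sin(1.163551/2)=0.549508; N=√[2·2·1·6]=4.898979
k: max(0,(-1)−(0))=0 … min(2+(-1),2−(0))=1
  k=0: (−1)^1·4.8990/(2)·0.8355^3·0.5495^1 = -0.785002
  k=1: (−1)^2·4.8990/(2)·0.8355^1·0.5495^3 = +0.339577
d^2_{0,-1}(1.1636) = -0.785002 +0.339577 = -0.445425

d=-0.4454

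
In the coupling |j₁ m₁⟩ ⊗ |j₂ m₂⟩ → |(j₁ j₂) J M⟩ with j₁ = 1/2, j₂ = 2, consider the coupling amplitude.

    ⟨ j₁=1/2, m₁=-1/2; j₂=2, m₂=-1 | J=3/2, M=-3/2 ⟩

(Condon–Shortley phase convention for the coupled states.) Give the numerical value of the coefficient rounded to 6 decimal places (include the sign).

triangle: 1!·0!·3!/5! = 6/120
(j±m)!: 0!·1!·1!·3!·0!·3! = 36
prefactor² = (2J+1)·Δ·N² = 36/5
  k=1: −1/(1!·0!·0!·0!·0!·3!) = -1/6
Σ = -1/6  ⇒  CG² = 36/5·(-1/6)² = 1/5
CG = −√(1/5) = -0.447214

-0.447214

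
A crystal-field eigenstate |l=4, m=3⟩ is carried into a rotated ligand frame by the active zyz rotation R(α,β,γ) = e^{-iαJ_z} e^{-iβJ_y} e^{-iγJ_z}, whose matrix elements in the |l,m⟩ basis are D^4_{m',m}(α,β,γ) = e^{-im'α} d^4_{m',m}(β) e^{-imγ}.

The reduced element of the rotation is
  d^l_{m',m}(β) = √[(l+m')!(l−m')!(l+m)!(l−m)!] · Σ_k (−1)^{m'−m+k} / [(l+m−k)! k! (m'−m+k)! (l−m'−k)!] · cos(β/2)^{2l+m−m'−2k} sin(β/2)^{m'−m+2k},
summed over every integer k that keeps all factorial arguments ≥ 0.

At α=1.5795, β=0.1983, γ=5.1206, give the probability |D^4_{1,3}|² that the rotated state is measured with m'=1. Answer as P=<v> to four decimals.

P=0.0055

D^4_{1,3}(1.5795,0.1983,5.1206) = e^{-i·1·1.5795}·d^4_{1,3}(0.1983)·e^{-i·3·5.1206}. Compute d first:
Half-angle: c=0.995089, s=0.098988. N=√(120·6·5040·1)=1904.940944
Admissible k: 2..3 (factorial args all ≥0)
  k=2: (−1)^0·1904.9409/(240)·0.9951^6·0.0990^2 = +0.075510
  k=3: (−1)^1·1904.9409/(144)·0.9951^4·0.0990^4 = -0.001245
d^4_{1,3}(0.1983) = +0.075510 -0.001245 = +0.074264
|D^4_{1,3}|² = |d^4_{1,3}(β)|² = (+0.074264)² = 0.005515 (the z-rotation phases have unit modulus)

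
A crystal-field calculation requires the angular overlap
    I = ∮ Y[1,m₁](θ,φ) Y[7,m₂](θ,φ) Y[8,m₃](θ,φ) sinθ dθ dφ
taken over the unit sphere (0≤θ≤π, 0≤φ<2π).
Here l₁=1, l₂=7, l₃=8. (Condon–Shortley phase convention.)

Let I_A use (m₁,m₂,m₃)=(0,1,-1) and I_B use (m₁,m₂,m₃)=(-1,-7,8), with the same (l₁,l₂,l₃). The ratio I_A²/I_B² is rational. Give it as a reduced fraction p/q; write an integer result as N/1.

l's match ⇒ only the (l;m) 3-j factors differ between A and B.
A: triangle coeff Δ(1,7,8) = 1/2040; Σ_t [0,0]: t=0:+1/29030400 = 1/29030400; (3j)²=21/680 [(1 7 8; 0 1 -1)], sign=-1
B: triangle coeff Δ(1,7,8) = 1/2040; Σ_t [0,0]: t=0:+1/174356582400 = 1/174356582400; (3j)²=1/17 [(1 7 8; -1 -7 8)], sign=+1
I_A²/I_B² = (21/680)/(1/17) = 21/40

21/40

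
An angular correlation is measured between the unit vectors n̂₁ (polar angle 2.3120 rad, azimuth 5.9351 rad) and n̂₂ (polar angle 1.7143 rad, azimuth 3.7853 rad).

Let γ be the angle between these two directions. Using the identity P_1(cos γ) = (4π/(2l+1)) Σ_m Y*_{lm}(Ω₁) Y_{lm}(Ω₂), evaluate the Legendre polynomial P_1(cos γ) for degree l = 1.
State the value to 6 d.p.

Addition theorem: P_1(cos γ) = (4π/3) Σ_m Y*_{lm}(Ω₁) Y_{lm}(Ω₂), m = −1…1:
  term(m=-1) = -0.047686+0.072942i   from Y*(Ω₁)=+0.239572-0.086931i, Y(Ω₂)=-0.273512+0.205222i
  term(m=+0) = +0.023052+0.000000i   from Y*(Ω₁)=-0.329893-0.000000i, Y(Ω₂)=-0.069876+0.000000i
  term(m=+1) = -0.047686-0.072942i   from Y*(Ω₁)=-0.239572-0.086931i, Y(Ω₂)=+0.273512+0.205222i
Total Σ_m = -0.072320+0.000000i. Multiply by 4.188790: -0.302931+0.000000i. P_1(cos γ) = -0.302931

-0.302931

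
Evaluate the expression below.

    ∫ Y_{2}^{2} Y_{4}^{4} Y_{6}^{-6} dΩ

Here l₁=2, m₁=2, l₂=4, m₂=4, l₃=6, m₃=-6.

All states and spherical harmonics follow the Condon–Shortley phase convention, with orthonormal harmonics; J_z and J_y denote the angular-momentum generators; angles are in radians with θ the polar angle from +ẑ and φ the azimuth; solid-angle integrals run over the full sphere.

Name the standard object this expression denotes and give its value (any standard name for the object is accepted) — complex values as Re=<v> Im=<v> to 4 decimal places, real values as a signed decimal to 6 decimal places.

This is a Gaunt coefficient — the integral of a triple product of spherical harmonics over the sphere.
Rules hold: Σm=0, L=12 even, 2≤6≤6.
N = 5·9·13 = 585
Δ = 0!·4!·8!/13! = 1/6435
Racah Σ t=0..0: t=0:+1/2304 = 1/2304
⇒ 3j(2 4 6; 0 0 0)² = 5/143, sgn +1
Racah Σ t=0..0: t=0:+1/967680 = 1/967680
⇒ 3j(2 4 6; 2 4 -6)² = 1/13, sgn +1
4πI² = N·(3j₀)²·(3jₘ)² = 225/143
I = +1·√(1.57343/4π) = 0.35384927

Gaunt coefficient, +0.353849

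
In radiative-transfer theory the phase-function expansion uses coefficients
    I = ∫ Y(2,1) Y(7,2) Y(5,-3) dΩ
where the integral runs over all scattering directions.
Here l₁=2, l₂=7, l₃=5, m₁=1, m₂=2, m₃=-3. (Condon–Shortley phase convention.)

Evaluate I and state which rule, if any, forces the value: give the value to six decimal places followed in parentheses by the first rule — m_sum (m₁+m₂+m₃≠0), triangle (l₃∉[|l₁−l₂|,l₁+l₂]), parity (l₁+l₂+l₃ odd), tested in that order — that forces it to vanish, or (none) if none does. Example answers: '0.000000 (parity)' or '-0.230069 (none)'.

m-sum 0 ✓  L=14 even ✓  5≤5≤9 ✓
Π(2lᵢ+1) = 5×15×11 = 825
triangle coeff Δ(2,7,5) = 1/15015
Σ_t [2,2]: t=2:+1/57600 = 1/57600
(3j)²=21/715 [(2 7 5; 0 0 0)], sign=-1
Σ_t [1,1]: t=1:−1/483840 = -1/483840
(3j)²=6/1001 [(2 7 5; 1 2 -3)], sign=-1
⇒ 4πI² = 270/1859
I = (+1)√(270/1859/(4π)) = 0.10750713
No selection rule forces the value: the integral is nonzero (none).

0.107507 (none)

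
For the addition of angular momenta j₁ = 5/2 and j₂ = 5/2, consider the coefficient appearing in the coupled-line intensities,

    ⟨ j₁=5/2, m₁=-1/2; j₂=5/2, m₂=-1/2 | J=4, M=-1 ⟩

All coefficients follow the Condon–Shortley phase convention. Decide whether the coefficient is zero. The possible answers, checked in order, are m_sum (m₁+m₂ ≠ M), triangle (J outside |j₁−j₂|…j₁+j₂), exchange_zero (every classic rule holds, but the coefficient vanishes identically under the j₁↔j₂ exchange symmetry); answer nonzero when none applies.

exchange_zero

m-sum: m₁+m₂ = -1/2+(-1/2) = -1, M = -1  ✓
triangle: |j₁−j₂| = 0 ≤ J = 4 ≤ j₁+j₂ = 5  ✓
exchange: j₁=j₂ and m₁=m₂, and (−1)^(j₁+j₂−J) = (−1)^1 = −1 forces ⟨j₁m₁;j₂m₂|JM⟩ = −⟨j₂m₂;j₁m₁|JM⟩ = −⟨j₁m₁;j₂m₂|JM⟩ ⇒ the coefficient vanishes identically
Racah sum check: Σ_k collapses to 0 ⇒ CG = 0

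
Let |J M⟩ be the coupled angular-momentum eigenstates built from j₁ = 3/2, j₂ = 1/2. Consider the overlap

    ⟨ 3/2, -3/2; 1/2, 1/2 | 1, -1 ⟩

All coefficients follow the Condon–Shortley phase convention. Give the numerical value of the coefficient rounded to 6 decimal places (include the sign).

−√(3/4) = -0.866025

j₁+j₂−J=1  J+j₁−j₂=2  J−j₁+j₂=0  j₁+j₂+J+1=4
(j₁±m₁, j₂±m₂, J±M) = (0,3,1,0,0,2)
P² = 3
sum k=1..1:
  [1] −1/2 = -1/2
S = -1/2
C² = P²·S² = 3/4 ; C = -0.866025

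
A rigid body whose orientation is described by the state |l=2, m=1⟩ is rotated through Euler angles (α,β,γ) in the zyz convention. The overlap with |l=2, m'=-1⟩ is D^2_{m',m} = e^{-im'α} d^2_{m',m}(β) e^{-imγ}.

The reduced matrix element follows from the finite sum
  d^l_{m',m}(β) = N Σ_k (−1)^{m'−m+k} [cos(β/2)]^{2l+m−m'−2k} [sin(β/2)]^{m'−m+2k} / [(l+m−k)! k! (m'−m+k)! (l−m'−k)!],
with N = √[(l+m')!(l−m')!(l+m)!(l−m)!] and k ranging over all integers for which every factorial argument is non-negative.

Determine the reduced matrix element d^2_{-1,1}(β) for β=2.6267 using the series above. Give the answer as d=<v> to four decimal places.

d^2_{-1,1}(β=2.6267) via the finite sum:
With c≡cos(β/2)=0.254612 and s≡sin(β/2)=0.967043, N=[1·6·6·1]^{1/2}=6.000000
Admissible k: 2..3 (factorial args all ≥0)
  k=2: (−1)^0·6.0000/(2)·0.2546^2·0.9670^2 = +0.181874
  k=3: (−1)^1·6.0000/(6)·0.2546^0·0.9670^4 = -0.874548
d^2_{-1,1}(2.6267) = +0.181874 -0.874548 = -0.692674

d=-0.6927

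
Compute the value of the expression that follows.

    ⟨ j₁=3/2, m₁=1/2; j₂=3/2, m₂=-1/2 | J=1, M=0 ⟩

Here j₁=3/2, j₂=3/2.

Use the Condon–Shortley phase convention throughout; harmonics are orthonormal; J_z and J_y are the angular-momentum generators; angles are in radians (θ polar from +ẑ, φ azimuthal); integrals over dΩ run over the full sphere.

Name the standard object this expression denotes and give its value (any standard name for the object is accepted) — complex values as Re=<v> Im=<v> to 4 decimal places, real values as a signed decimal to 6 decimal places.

Clebsch–Gordan coefficient, −√(1/20) ≈ -0.223607

This is a Clebsch–Gordan (vector-coupling) coefficient.
√[3·2!1!1!/5! · 2!1!1!2!1!1!] = √(1/5)
  +(−1)^0/∏(0,2,1,1,0,0)! = 1/2  (running 1/2)
  +(−1)^1/∏(1,1,0,0,1,1)! = -1  (running -1/2)
⟨..|..⟩ = √(1/5)·(-1/2) = -0.223607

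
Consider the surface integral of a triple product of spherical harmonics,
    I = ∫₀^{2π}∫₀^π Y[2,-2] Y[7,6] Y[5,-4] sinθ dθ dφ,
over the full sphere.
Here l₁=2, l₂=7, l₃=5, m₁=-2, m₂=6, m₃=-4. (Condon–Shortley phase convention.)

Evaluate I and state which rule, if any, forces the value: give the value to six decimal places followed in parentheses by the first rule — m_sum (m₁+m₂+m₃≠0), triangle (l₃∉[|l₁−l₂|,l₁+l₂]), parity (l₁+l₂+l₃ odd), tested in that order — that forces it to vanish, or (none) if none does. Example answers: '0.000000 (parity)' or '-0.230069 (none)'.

Checks pass: Σm=0; 14 even; l₃=5∈[5,9].
(2·2+1)(2·7+1)(2·5+1) = 825
Δ: 4! 0! 10! / 15! → 1/15015
sum: t=2:+1/57600 = 1/57600
3j²(2 7 5; 0 0 0) = Δ·Π!·Σ² = 21/715  (sign -1)
sum: t=4:+1/8709120 = 1/8709120
3j²(2 7 5; -2 6 -4) = Δ·Π!·Σ² = 1/21  (sign -1)
combine: 4πI² = 825·21/715·1/21 = 15/13
take √, sign +1: I = 0.30301841
No selection rule forces the value: the integral is nonzero (none).

0.303018 (none)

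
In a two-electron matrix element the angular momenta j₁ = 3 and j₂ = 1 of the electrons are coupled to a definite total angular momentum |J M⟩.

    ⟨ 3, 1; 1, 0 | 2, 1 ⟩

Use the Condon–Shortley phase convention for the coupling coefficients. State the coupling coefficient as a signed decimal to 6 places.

−√(8/21) = -0.617213

√[5·2!4!0!/7! · 4!2!1!1!3!1!] = √(96/7)
  +(−1)^1/∏(1,1,1,0,3,0)! = -1/6  (running -1/6)
⟨..|..⟩ = √(96/7)·(-1/6) = -0.617213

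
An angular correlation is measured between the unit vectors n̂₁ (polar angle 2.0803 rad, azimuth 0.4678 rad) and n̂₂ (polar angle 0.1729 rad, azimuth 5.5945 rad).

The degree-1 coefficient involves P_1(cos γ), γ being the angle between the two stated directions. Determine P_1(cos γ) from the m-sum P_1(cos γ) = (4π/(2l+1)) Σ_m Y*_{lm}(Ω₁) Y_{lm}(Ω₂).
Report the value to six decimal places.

Term-by-term m-sum for l=1 (normalisation 4π/3 = 4.188790):
  term(m=-1) = 0.00722 + 0.01641j   from Y*(Ω₁)=0.26921 + 0.13600j, Y(Ω₂)=0.04589 + 0.03777j
  term(m=+0) = -0.11470 + 0.00000j   from Y*(Ω₁)=-0.23831 + 0.00000j, Y(Ω₂)=0.48132 + 0.00000j
  term(m=+1) = 0.00722 - 0.01641j   from Y*(Ω₁)=-0.26921 + 0.13600j, Y(Ω₂)=-0.04589 + 0.03777j
Σ over m = -0.10027 + 0.00000j; ×(4π/3) → -0.42001 + 0.00000j. Real part: -0.420012

-0.420012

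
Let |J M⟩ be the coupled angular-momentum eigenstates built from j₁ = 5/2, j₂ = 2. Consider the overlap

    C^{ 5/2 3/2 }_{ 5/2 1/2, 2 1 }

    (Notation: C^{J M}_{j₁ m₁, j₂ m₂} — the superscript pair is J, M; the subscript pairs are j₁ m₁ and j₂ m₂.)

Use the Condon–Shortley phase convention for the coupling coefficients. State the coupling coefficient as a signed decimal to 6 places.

-0.414039  (= −√(6/35))

triangle: 2!×3!×2!/8! = 24/40320
(j±m)!: 3!×2!×3!×1!×4!×1! = 1728
prefactor² = (2J+1)×Δ×N² = 216/35
  k=1: −1/(1!×1!×1!×2!×2!×0!) = -1/4
  k=2: +1/(2!×0!×0!×1!×3!×1!) = 1/12
Σ = -1/6  ⇒  CG² = 216/35×(-1/6)² = 6/35
CG = −√(6/35) = -0.414039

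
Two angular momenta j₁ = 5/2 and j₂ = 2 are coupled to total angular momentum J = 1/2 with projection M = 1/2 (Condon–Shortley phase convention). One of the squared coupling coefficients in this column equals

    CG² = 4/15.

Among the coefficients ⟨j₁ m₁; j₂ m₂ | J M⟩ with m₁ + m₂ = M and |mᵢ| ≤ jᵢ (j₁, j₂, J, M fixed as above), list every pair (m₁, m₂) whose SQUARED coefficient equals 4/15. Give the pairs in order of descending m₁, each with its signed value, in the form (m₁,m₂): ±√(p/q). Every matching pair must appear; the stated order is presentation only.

Admissible pairs with m₁+m₂ = M = 1/2: (-3/2,2), (-1/2,1), (1/2,0), (3/2,-1), (5/2,-2)
  (m₁,m₂)=(5/2,-2): CG² = 1/3, CG = +√(1/3)
  (m₁,m₂)=(3/2,-1): CG² = 4/15, CG = −√(4/15)   ← matches the target
  (m₁,m₂)=(1/2,0): CG² = 1/5, CG = +√(1/5)
  (m₁,m₂)=(-1/2,1): CG² = 2/15, CG = −√(2/15)
  (m₁,m₂)=(-3/2,2): CG² = 1/15, CG = +√(1/15)
Pairs with CG² = 4/15: (3/2,-1): −√(4/15)

(3/2,-1): −√(4/15)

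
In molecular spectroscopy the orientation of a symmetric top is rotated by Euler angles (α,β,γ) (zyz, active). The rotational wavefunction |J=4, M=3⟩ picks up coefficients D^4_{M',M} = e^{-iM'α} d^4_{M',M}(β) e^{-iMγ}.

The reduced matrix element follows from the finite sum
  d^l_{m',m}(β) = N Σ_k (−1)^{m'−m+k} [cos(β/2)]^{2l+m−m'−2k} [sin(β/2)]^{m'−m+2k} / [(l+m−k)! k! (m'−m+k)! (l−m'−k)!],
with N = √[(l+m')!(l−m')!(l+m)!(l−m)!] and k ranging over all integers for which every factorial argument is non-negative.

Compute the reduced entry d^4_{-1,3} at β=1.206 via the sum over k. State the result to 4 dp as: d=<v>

d=0.4506

d^4_{-1,3}(β=1.2060) via the finite sum:
Half-angle: c=0.823638, s=0.567116. N=√(6·120·5040·1)=1904.940944
The bounds max(0,m−m')=4 and min(l+m,l−m')=5 give 2 terms
  k=4: (−1)^0·1904.9409/(144)·0.8236^4·0.5671^4 = +0.629726
  k=5: (−1)^1·1904.9409/(240)·0.8236^2·0.5671^6 = -0.179132
d^4_{-1,3}(1.2060) = +0.629726 -0.179132 = +0.450594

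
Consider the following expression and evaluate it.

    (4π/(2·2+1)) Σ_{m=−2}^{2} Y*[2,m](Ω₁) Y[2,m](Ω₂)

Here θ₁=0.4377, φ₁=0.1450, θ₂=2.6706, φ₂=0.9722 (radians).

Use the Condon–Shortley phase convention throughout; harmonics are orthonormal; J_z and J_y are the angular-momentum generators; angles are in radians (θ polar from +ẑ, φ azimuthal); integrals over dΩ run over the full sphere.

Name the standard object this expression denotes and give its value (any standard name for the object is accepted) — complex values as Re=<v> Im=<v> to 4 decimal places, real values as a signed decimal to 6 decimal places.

Legendre polynomial (addition theorem), +0.187317

This sum is the spherical-harmonic addition theorem: it equals the Legendre polynomial P_l(cos γ) of the angle γ between the two directions.
Summing Y*_{l m}(θ₁,φ₁)·Y_{l m}(θ₂,φ₂) over m ∈ [−2, 2]; prefactor 4π/(2·2+1) = 2.513274:
  [-2]  conj(Y_{2,-2})(Ω₁) = 0.06650 + 0.01984j ; Y_{2,-2}(Ω₂) = -0.02903 - 0.07405j ; Δ = -0.00046 - 0.00550j
  [-1]  conj(Y_{2,-1})(Ω₁) = 0.29347 + 0.04285j ; Y_{2,-1}(Ω₂) = -0.17603 + 0.25807j ; Δ = -0.06272 + 0.06819j
  [+0]  conj(Y_{2,0})(Ω₁) = 0.46080 + 0.00000j ; Y_{2,0}(Ω₂) = 0.43596 + 0.00000j ; Δ = 0.20089 + 0.00000j
  [+1]  conj(Y_{2,1})(Ω₁) = -0.29347 + 0.04285j ; Y_{2,1}(Ω₂) = 0.17603 + 0.25807j ; Δ = -0.06272 - 0.06819j
  [+2]  conj(Y_{2,2})(Ω₁) = 0.06650 - 0.01984j ; Y_{2,2}(Ω₂) = -0.02903 + 0.07405j ; Δ = -0.00046 + 0.00550j
Total Σ_m = 0.07453 - 0.00000j. Multiply by 2.513274: 0.18732 - 0.00000j. P_2(cos γ) = 0.187317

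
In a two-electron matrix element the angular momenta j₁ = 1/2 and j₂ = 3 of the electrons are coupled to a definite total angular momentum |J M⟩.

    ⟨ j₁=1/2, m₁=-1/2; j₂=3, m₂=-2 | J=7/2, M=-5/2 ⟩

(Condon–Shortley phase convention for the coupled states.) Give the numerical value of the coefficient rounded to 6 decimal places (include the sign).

+√(6/7) = +0.925820

j₁+j₂−J=0  J+j₁−j₂=1  J−j₁+j₂=6  j₁+j₂+J+1=8
(j₁±m₁, j₂±m₂, J±M) = (0,1,1,5,1,6)
P² = 86400/7
sum k=0..0:
  [0] +1/120 = 1/120
S = 1/120
C² = P²·S² = 6/7 ; C = +0.925820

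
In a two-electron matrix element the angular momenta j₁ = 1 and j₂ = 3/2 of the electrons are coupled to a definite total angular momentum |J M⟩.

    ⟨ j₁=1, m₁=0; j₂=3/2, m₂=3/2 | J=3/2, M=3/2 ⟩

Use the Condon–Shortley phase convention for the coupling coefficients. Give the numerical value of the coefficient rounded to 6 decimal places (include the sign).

j₁+j₂−J=1  J+j₁−j₂=1  J−j₁+j₂=2  j₁+j₂+J+1=5
(j₁±m₁, j₂±m₂, J±M) = (1,1,3,0,3,0)
P² = 12/5
sum k=1..1:
  [1] −1/2 = -1/2
S = -1/2
C² = P²·S² = 3/5 ; C = -0.774597

−√(3/5) = -0.774597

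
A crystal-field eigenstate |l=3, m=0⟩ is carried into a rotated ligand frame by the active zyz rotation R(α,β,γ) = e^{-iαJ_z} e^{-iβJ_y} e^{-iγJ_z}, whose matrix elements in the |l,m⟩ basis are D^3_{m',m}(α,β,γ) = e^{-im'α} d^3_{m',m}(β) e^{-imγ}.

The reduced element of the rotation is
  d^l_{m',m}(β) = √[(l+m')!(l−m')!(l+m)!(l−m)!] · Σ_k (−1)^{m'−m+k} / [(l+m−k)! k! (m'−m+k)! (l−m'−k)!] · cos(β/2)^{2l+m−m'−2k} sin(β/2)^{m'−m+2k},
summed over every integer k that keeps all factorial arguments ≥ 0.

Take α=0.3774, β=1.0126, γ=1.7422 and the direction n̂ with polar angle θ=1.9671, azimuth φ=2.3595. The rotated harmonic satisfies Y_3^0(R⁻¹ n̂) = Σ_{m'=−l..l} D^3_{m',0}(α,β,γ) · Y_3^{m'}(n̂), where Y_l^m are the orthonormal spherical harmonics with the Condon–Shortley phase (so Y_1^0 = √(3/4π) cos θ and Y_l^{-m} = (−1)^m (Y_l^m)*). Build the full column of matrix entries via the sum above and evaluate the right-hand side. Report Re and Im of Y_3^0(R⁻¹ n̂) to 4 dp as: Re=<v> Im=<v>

Re=0.3208 Im=0.0000

Need the full column D^3_{m',0} for m'=−3..3 at α=0.3774, β=1.0126, γ=1.7422.
cos(β/2)=0.874545, sin(β/2)=0.484945
d^3_{-3,0}: single k=3 term ⇒ +0.341144;  D = +0.144873+0.308854i
d^3_{-2,0}: k∈[2..3] ⇒ +0.753483 -0.231683 = +0.521800;  D = +0.380084+0.357508i
d^3_{-1,0}: k∈[1..3] ⇒ +0.859396 -0.792747 +0.081252 = +0.147900;  D = +0.137492+0.054502i
d^3_{0,0}: k∈[0..3] ⇒ +0.447396 -1.238099 +0.380694 -0.013006 = -0.423015;  D = -0.423015+0.000000i
d^3_{1,0}: k∈[0..2] ⇒ -0.859396 +0.792747 -0.081252 = -0.147900;  D = -0.137492+0.054502i
d^3_{2,0}: k∈[0..1] ⇒ +0.753483 -0.231683 = +0.521800;  D = +0.380084-0.357508i
d^3_{3,0}: single k=0 term ⇒ -0.341144;  D = -0.144873+0.308854i
Y_3^{m'}(θ=1.9671,φ=2.3595) and Σ D·Y over m':
  (+0.1449+0.3089i)·(+0.2293-0.2339i)  (+0.3801+0.3575i)·(-0.0022-0.3357i)  (+0.1375+0.0545i)·(+0.0539+0.0536i)  (-0.4230+0.0000i)·(+0.3248+0.0000i)  (-0.1375+0.0545i)·(-0.0539+0.0536i)  (+0.3801-0.3575i)·(-0.0022+0.3357i)  (-0.1449+0.3089i)·(-0.2293-0.2339i)
Y_3^0(R⁻¹ n̂) = +0.320844+0.000000i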